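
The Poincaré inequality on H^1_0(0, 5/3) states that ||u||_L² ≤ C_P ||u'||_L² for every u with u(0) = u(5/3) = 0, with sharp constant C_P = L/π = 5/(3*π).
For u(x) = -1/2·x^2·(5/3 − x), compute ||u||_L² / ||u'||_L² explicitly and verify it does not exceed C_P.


||u||_L² / ||u'||_L² = 5*sqrt(14)/42 < C_P = 5/(3*π).

u(x) = -1/2·x^2·(5/3 − x), so u'(x) = x*(9*x - 10)/6.
u(x) = -1/2·x^2·(5/3 − x) vanishes at x = 0 and x = 5/3, so u ∈ H^1_0(0, 5/3). Differentiate via the product rule and integrate the resulting polynomials term by term.
  ∫_0^5/3 u² dx = ∫_0^5/3 (x^6/4 - 5*x^5/6 + 25*x^4/36) dx. Term by term:
    ∫_0^5/3 x^6/4 dx = 78125/61236;  ∫_0^5/3 -5*x^5/6 dx = -78125/26244;  ∫_0^5/3 25*x^4/36 dx = 15625/8748.
  Sum: 78125/61236 − 78125/26244 + 15625/8748 = 15625/183708.
  ∫_0^5/3 (u')² dx = ∫_0^5/3 (9*x^4/4 - 5*x^3 + 25*x^2/9) dx. Term by term:
    ∫_0^5/3 9*x^4/4 dx = 625/108;  ∫_0^5/3 -5*x^3 dx = -3125/324;  ∫_0^5/3 25*x^2/9 dx = 3125/729.
  Sum: 625/108 − 3125/324 + 3125/729 = 625/1458.
∫_0^5/3 u² dx = 15625/183708, so ||u||_L² = 125*sqrt(7)/1134.
∫_0^5/3 (u')² dx = 625/1458, so ||u'||_L² = 25*sqrt(2)/54.
Ratio ||u||_L² / ||u'||_L² = 5*sqrt(14)/42.
Sharp Poincaré constant on H^1_0(0, 5/3) is C_P = L/π = 5/(3*π), achieved by sin(3*π/5·x).
A polynomial bump cannot attain the sharp Poincaré constant (only the first sine eigenfunction does), so the ratio is strictly less than C_P, consistent with ||u||_L² ≤ C_P ||u'||_L².


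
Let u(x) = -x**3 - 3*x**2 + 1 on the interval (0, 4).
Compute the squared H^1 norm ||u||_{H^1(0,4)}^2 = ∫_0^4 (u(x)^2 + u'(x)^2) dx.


||u||_{H^1}^2 = 453004/35

The H^1 norm (squared) on an interval (0, L) is
  ||u||_{H^1}^2 = ∫_0^L u(x)^2 dx + ∫_0^L u'(x)^2 dx.
Compute u'(x) = -3*x**2 - 6*x.
Then u(x)^2 = x**6 + 6*x**5 + 9*x**4 - 2*x**3 - 6*x**2 + 1 and u'(x)^2 = 9*x**4 + 36*x**3 + 36*x**2.
Integrate each monomial from 0 to 4 using ∫_0^4 c·x^n dx = c·4^(n+1)/(n+1):
  ∫_0^4 u(x)^2 dx = ∫_0^4 (x^6 + 6*x^5 + 9*x^4 - 2*x^3 - 6*x^2 + 1) dx. Term by term:
    ∫_0^4 x^6 dx = 16384/7;  ∫_0^4 6*x^5 dx = 4096;  ∫_0^4 9*x^4 dx = 9216/5;
    ∫_0^4 -2*x^3 dx = -128;  ∫_0^4 -6*x^2 dx = -128;  ∫_0^4 1 dx = 4.
  Sum: 16384/7 + 4096 + 9216/5 − 128 − 128 + 4 = 280972/35.
  ∫_0^4 u'(x)^2 dx = ∫_0^4 (9*x^4 + 36*x^3 + 36*x^2) dx. Term by term:
    ∫_0^4 9*x^4 dx = 9216/5;  ∫_0^4 36*x^3 dx = 2304;  ∫_0^4 36*x^2 dx = 768.
  Sum: 9216/5 + 2304 + 768 = 24576/5.
Adding: ||u||_{H^1}^2 = 280972/35 + 24576/5 = 453004/35.


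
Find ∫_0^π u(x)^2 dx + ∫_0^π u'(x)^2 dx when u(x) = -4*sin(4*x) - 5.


||u||_{H^1(0,π)}^2 = 161*π

u'(x) = -16*cos(4*x).
Expand u² and (u')² and integrate term by term on (0, π), using: for integers n ≥ 1, ∫_0^π sin²(nx) dx = ∫_0^π cos²(nx) dx = π/2; for n ≠ n', ∫_0^π sin(nx)sin(n'x) dx = ∫_0^π cos(nx)cos(n'x) dx = 0; and by product-to-sum, ∫_0^π sin(nx)cos(n'x) dx = ½∫_0^π [sin((n+n')x) + sin((n−n')x)] dx, which is 0 when n+n' is even and 2n/(n²−n'²) when n+n' is odd (it need not vanish on (0, π)). For the constant mode: ∫_0^π 1 dx = π, ∫_0^π cos(nx) dx = 0, ∫_0^π sin(nx) dx = (1−(−1)^n)/n.
  u² squared terms: (-5)²·∫1 dx = 25·π = 25*π;  (-4)²·∫sin(4x)² dx = 16·π/2 = 8*π.
  u² cross terms: 2·(-5)·(-4)·∫1·sin(4x) dx = 40·(0) = 0.
  So ∫_0^π u² dx = 25*π + 8*π + 0 = 33*π.
  (u')² squared terms: (-16)²·∫cos(4x)² dx = 256·π/2 = 128*π.
  So ∫_0^π (u')² dx = 128*π.
||u||_{H^1}^2 = (33*π) + (128*π) = 161*π.


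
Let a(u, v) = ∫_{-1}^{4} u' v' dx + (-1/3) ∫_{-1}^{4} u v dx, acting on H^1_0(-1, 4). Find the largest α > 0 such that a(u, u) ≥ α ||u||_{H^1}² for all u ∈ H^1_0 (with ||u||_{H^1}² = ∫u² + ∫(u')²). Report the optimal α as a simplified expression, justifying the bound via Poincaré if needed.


α = (-25/3 + π^2)/(π^2 + 25)

Coercivity of a(·,·) on H^1_0(-1, 4) means a(u, u) ≥ α ||u||_{H^1}² for every u ∈ H^1_0.
The interval has length L = 5, and Poincaré/coercivity depend only on L. Here a(u, u) = ∫(u')² + (-1/3)·∫u².
Here c = -1/3 < 0 with |c| < (π/L)² = π^2/25, so coercivity still holds. The condition a(u,u) ≥ α||u||_{H^1}² reads (1−α)∫(u')² ≥ (α−c)∫u². Any admissible α is ≤ 1 (rapidly oscillating u have ∫u²/∫(u')² → 0), and α = 1 would force 0 ≥ (1−c)∫u², impossible since c < 1; so 1−α > 0. By the sharp Poincaré inequality on H^1_0 of an interval of length L, ∫(u')² ≥ (π/L)²∫u² with equality for the first sine mode sin(π(x−x₀)/L) (x₀ the left endpoint), so the inequality holds for all u iff (1−α)(π/L)² ≥ α − c, i.e. α ≤ ((π/L)² + c)/((π/L)² + 1) = (1 + c(L/π)²)/(1 + (L/π)²). (Direct route, valid since c ≤ 0: Poincaré gives c∫u² ≥ c(L/π)²∫(u')², so a(u,u) ≥ (1 + c(L/π)²)∫(u')², while ||u||_{H^1}² ≤ (1 + (L/π)²)∫(u')²; dividing yields the same α.) With (π/L)² = π^2/25 and c = -1/3, the largest admissible constant is α = ((π/L)² + c)/((π/L)² + 1).
Simplifying, α = (-25/3 + π^2)/(π^2 + 25).


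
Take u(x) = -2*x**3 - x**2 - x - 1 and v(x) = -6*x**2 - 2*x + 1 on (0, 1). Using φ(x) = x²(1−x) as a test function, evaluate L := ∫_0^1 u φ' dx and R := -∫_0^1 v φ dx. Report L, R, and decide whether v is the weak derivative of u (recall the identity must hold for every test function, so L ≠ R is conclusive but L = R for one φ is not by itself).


LHS = 23/60, RHS = 13/60. No, v is not the weak derivative of u.

u(x) = -2*x**3 - x**2 - x - 1, classical derivative u'(x) = -6*x**2 - 2*x - 1.
φ(x) = x²(1−x), so φ'(x) = x*(2 - 3*x).
Note φ(0) = φ(1) = 0, so the boundary term u·φ vanishes.
LHS = ∫_0^1 u(x) φ'(x) dx = ∫_0^1 (6*x^5 - x^4 + x^3 + x^2 - 2*x) dx. Term by term:
  ∫_0^1 6*x^5 dx = 1;  ∫_0^1 -x^4 dx = -1/5;  ∫_0^1 x^3 dx = 1/4;
  ∫_0^1 x^2 dx = 1/3;  ∫_0^1 -2*x dx = -1.
Sum: 1 − 1/5 + 1/4 + 1/3 − 1 = 23/60.
So LHS = 23/60.
∫_0^1 v(x) φ(x) dx = ∫_0^1 (6*x^5 - 4*x^4 - 3*x^3 + x^2) dx. Term by term:
  ∫_0^1 6*x^5 dx = 1;  ∫_0^1 -4*x^4 dx = -4/5;  ∫_0^1 -3*x^3 dx = -3/4;
  ∫_0^1 x^2 dx = 1/3.
Sum: 1 − 4/5 − 3/4 + 1/3 = -13/60.
So RHS = -∫_0^1 v(x) φ(x) dx = 13/60.
LHS − RHS = 1/6 ≠ 0, so the identity fails.
(For a valid weak derivative the identity must hold for EVERY test function, in particular this one. The failure shows v is NOT the weak derivative of u.)
Correct weak derivative would be u'(x) = -6*x**2 - 2*x - 1.


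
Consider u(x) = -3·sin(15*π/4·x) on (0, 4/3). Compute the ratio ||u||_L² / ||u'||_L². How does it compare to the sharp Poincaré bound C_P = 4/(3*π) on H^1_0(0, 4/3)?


||u||_L² / ||u'||_L² = 4/(15*π) < C_P = 4/(3*π).

u(x) = -3·sin(15*π/4·x), so u'(x) = -45*π*cos(15*π*x/4)/4.
Writing u(x) = A·sin(kπx/L) with A = -3 and k = 5, use ∫_0^L sin²(kπx/L) dx = L/2 and ∫_0^L cos²(kπx/L) dx = L/2.
u² = 9·sin²(15*π/4·x) and (u')² = 2025*π^2/16·cos²(15*π/4·x), and each of sin², cos² integrates to L/2 = 2/3 over (0, 4/3).
∫_0^4/3 u² dx = 6, so ||u||_L² = sqrt(6).
∫_0^4/3 (u')² dx = 675*π^2/8, so ||u'||_L² = 15*sqrt(6)*π/4.
Ratio ||u||_L² / ||u'||_L² = 4/(15*π).
Sharp Poincaré constant on H^1_0(0, 4/3) is C_P = L/π = 4/(3*π), achieved by sin(3*π/4·x).
This is the k = 5 harmonic; the ratio L/(kπ) is strictly less than C_P = L/π, consistent with the sharp inequality ||u||_L² ≤ C_P ||u'||_L².


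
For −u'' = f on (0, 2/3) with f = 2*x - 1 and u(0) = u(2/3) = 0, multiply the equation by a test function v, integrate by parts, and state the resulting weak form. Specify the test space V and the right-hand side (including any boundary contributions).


V = H^1_0(0, 2/3) (so v(0) = v(2/3) = 0); weak form: ∫_0^2/3 u'v' dx = ∫_0^2/3 (2*x - 1) v dx for all v ∈ V.

Multiply both sides by a test function v and integrate from 0 to 2/3:
  ∫_0^2/3 −u''(x) v(x) dx = ∫_0^2/3 f(x) v(x) dx.
Integrate the LHS by parts once:
  ∫_0^2/3 −u'' v dx = −[u'(x) v(x)]_0^2/3 + ∫_0^2/3 u'(x) v'(x) dx.
Thus ∫_0^2/3 u'(x) v'(x) dx = ∫_0^2/3 f(x) v(x) dx + [u'(x) v(x)]_0^2/3.
Choose V so that boundary terms are either known or forced to vanish.
u is Dirichlet: u(0) = u(2/3) = 0. Let V = H^1_0(0, 2/3); then v(0) = v(2/3) = 0, and [u' v]_0^2/3 = 0.
Weak formulation: find u (satisfying any essential BC) such that ∫_0^2/3 u'(x) v'(x) dx = ∫_0^2/3 f v dx for all v ∈ V.
Substituting f(x) = 2*x - 1, the right-hand side is ∫_0^2/3 (2*x - 1) v dx.


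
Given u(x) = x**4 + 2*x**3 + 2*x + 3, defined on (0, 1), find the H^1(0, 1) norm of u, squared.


||u||_{H^1}^2 = 7241/126

The H^1 norm (squared) on an interval (0, L) is
  ||u||_{H^1}^2 = ∫_0^L u(x)^2 dx + ∫_0^L u'(x)^2 dx.
Compute u'(x) = 4*x**3 + 6*x**2 + 2.
Then u(x)^2 = x**8 + 4*x**7 + 4*x**6 + 4*x**5 + 14*x**4 + 12*x**3 + 4*x**2 + 12*x + 9 and u'(x)^2 = 16*x**6 + 48*x**5 + 36*x**4 + 16*x**3 + 24*x**2 + 4.
Integrate each monomial from 0 to 1 using ∫_0^1 c·x^n dx = c·1^(n+1)/(n+1):
  ∫_0^1 u(x)^2 dx = ∫_0^1 (x^8 + 4*x^7 + 4*x^6 + 4*x^5 + 14*x^4 + 12*x^3 + 4*x^2 + 12*x + 9) dx. Term by term:
    ∫_0^1 x^8 dx = 1/9;  ∫_0^1 4*x^7 dx = 1/2;  ∫_0^1 4*x^6 dx = 4/7;
    ∫_0^1 4*x^5 dx = 2/3;  ∫_0^1 14*x^4 dx = 14/5;  ∫_0^1 12*x^3 dx = 3;
    ∫_0^1 4*x^2 dx = 4/3;  ∫_0^1 12*x dx = 6;  ∫_0^1 9 dx = 9.
  Sum: 1/9 + 1/2 + 4/7 + 2/3 + 14/5 + 3 + 4/3 + 6 + 9 = 15109/630.
  ∫_0^1 u'(x)^2 dx = ∫_0^1 (16*x^6 + 48*x^5 + 36*x^4 + 16*x^3 + 24*x^2 + 4) dx. Term by term:
    ∫_0^1 16*x^6 dx = 16/7;  ∫_0^1 48*x^5 dx = 8;  ∫_0^1 36*x^4 dx = 36/5;
    ∫_0^1 16*x^3 dx = 4;  ∫_0^1 24*x^2 dx = 8;  ∫_0^1 4 dx = 4.
  Sum: 16/7 + 8 + 36/5 + 4 + 8 + 4 = 1172/35.
Adding: ||u||_{H^1}^2 = 15109/630 + 1172/35 = 7241/126.


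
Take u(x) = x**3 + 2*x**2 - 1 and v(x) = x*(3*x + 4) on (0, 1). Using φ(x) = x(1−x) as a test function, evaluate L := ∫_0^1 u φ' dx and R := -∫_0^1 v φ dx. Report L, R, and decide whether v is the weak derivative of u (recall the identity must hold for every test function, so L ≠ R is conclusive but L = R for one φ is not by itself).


LHS = -29/60, RHS = -29/60. Yes, v = u' weakly.

u(x) = x**3 + 2*x**2 - 1, classical derivative u'(x) = 3*x**2 + 4*x.
φ(x) = x(1−x), so φ'(x) = 1 - 2*x.
Note φ(0) = φ(1) = 0, so the boundary term u·φ vanishes.
LHS = ∫_0^1 u(x) φ'(x) dx = ∫_0^1 (-2*x^4 - 3*x^3 + 2*x^2 + 2*x - 1) dx. Term by term:
  ∫_0^1 -2*x^4 dx = -2/5;  ∫_0^1 -3*x^3 dx = -3/4;  ∫_0^1 2*x^2 dx = 2/3;
  ∫_0^1 2*x dx = 1;  ∫_0^1 -1 dx = -1.
Sum: -2/5 − 3/4 + 2/3 + 1 − 1 = -29/60.
So LHS = -29/60.
∫_0^1 v(x) φ(x) dx = ∫_0^1 (-3*x^4 - x^3 + 4*x^2) dx. Term by term:
  ∫_0^1 -3*x^4 dx = -3/5;  ∫_0^1 -x^3 dx = -1/4;  ∫_0^1 4*x^2 dx = 4/3.
Sum: -3/5 − 1/4 + 4/3 = 29/60.
So RHS = -∫_0^1 v(x) φ(x) dx = -29/60.
LHS = RHS, so the identity holds for this test φ.
Moreover u is smooth here and v(x) = u'(x) = 3*x**2 + 4*x pointwise, so the identity holds for every test function. Hence v is the weak derivative of u.


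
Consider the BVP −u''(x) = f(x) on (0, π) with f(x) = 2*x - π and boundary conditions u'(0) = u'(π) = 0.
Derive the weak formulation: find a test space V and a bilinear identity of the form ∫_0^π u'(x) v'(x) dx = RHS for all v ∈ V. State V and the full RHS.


V = H^1(0, π) (no boundary constraint on v; u is determined up to an additive constant); weak form: ∫_0^π u'v' dx = ∫_0^π (2*x - π) v dx for all v ∈ V.

Multiply both sides by a test function v and integrate from 0 to π:
  ∫_0^π −u''(x) v(x) dx = ∫_0^π f(x) v(x) dx.
Integrate the LHS by parts once:
  ∫_0^π −u'' v dx = −[u'(x) v(x)]_0^π + ∫_0^π u'(x) v'(x) dx.
Thus ∫_0^π u'(x) v'(x) dx = ∫_0^π f(x) v(x) dx + [u'(x) v(x)]_0^π.
Choose V so that boundary terms are either known or forced to vanish.
u has homogeneous Neumann: u'(0) = u'(π) = 0. So [u' v]_0^π = 0·v(π) − 0·v(0) = 0 for any v; take V = H^1(0, π).
Weak formulation: find u (satisfying any essential BC) such that ∫_0^π u'(x) v'(x) dx = ∫_0^π f v dx for all v ∈ V (homogeneous Neumann, so boundary terms vanish).
Substituting f(x) = 2*x - π, the right-hand side is ∫_0^π (2*x - π) v dx.
Compatibility check (pure Neumann): taking v ≡ 1 ∈ V gives 0 = ∫_0^π f dx + (0) − (0), i.e. ∫_0^π f dx must equal u'(0) − u'(π) = 0. Indeed ∫_0^π (2*x - π) dx = 0, so the data are compatible. The solution is then unique only up to an additive constant (fix it e.g. by requiring ∫_0^π u dx = 0).


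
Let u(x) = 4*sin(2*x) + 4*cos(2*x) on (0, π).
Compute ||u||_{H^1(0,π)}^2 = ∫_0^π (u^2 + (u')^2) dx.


||u||_{H^1(0,π)}^2 = 80*π

u'(x) = -8*sin(2*x) + 8*cos(2*x).
Expand u² and (u')² and integrate term by term on (0, π), using: for integers n ≥ 1, ∫_0^π sin²(nx) dx = ∫_0^π cos²(nx) dx = π/2; for n ≠ n', ∫_0^π sin(nx)sin(n'x) dx = ∫_0^π cos(nx)cos(n'x) dx = 0; and by product-to-sum, ∫_0^π sin(nx)cos(n'x) dx = ½∫_0^π [sin((n+n')x) + sin((n−n')x)] dx, which is 0 when n+n' is even and 2n/(n²−n'²) when n+n' is odd (it need not vanish on (0, π)).
  u² squared terms: (4)²·∫cos(2x)² dx = 16·π/2 = 8*π;  (4)²·∫sin(2x)² dx = 16·π/2 = 8*π.
  u² cross terms: 2·(4)·(4)·∫cos(2x)·sin(2x) dx = 32·(0) = 0.
  So ∫_0^π u² dx = 8*π + 8*π + 0 = 16*π.
  (u')² squared terms: (-8)²·∫sin(2x)² dx = 64·π/2 = 32*π;  (8)²·∫cos(2x)² dx = 64·π/2 = 32*π.
  (u')² cross terms: 2·(-8)·(8)·∫sin(2x)·cos(2x) dx = -128·(0) = 0.
  So ∫_0^π (u')² dx = 32*π + 32*π + 0 = 64*π.
||u||_{H^1}^2 = (16*π) + (64*π) = 80*π.


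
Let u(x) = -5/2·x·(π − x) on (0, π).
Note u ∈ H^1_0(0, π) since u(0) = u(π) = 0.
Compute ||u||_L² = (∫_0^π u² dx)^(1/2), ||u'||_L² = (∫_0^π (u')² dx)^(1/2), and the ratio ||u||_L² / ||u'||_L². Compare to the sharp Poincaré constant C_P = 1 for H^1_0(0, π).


||u||_L² / ||u'||_L² = sqrt(10)*π/10 < C_P = 1.

u(x) = -5/2·x·(π − x), so u'(x) = 5*x - 5*π/2.
u(x) = -5/2·x·(π − x) vanishes at x = 0 and x = π, so u ∈ H^1_0(0, π). Differentiate via the product rule and integrate the resulting polynomials term by term.
  ∫_0^π u² dx = ∫_0^π (25*x^4/4 - 25*π*x^3/2 + 25*π^2*x^2/4) dx. Term by term:
    ∫_0^π 25*x^4/4 dx = 5*π^5/4;  ∫_0^π -25*π*x^3/2 dx = -25*π^5/8;  ∫_0^π 25*π^2*x^2/4 dx = 25*π^5/12.
  Sum: 5*π^5/4 − 25*π^5/8 + 25*π^5/12 = 5*π^5/24.
  ∫_0^π (u')² dx = ∫_0^π (25*x^2 - 25*π*x + 25*π^2/4) dx. Term by term:
    ∫_0^π 25*x^2 dx = 25*π^3/3;  ∫_0^π -25*π*x dx = -25*π^3/2;  ∫_0^π 25*π^2/4 dx = 25*π^3/4.
  Sum: 25*π^3/3 − 25*π^3/2 + 25*π^3/4 = 25*π^3/12.
∫_0^π u² dx = 5*π^5/24, so ||u||_L² = sqrt(30)*π^(5/2)/12.
∫_0^π (u')² dx = 25*π^3/12, so ||u'||_L² = 5*sqrt(3)*π^(3/2)/6.
Ratio ||u||_L² / ||u'||_L² = sqrt(10)*π/10.
Sharp Poincaré constant on H^1_0(0, π) is C_P = L/π = 1, achieved by sin(x).
A polynomial bump cannot attain the sharp Poincaré constant (only the first sine eigenfunction does), so the ratio is strictly less than C_P, consistent with ||u||_L² ≤ C_P ||u'||_L².


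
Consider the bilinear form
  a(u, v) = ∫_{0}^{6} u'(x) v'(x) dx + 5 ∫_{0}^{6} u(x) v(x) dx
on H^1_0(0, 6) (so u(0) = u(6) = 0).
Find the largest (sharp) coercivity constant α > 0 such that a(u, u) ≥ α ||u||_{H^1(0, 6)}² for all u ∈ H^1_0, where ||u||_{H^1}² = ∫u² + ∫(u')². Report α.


α = 1

Coercivity of a(·,·) on H^1_0(0, 6) means a(u, u) ≥ α ||u||_{H^1}² for every u ∈ H^1_0.
The interval has length L = 6, and Poincaré/coercivity depend only on L. Here a(u, u) = ∫(u')² + (5)·∫u².
Here c = 5 ≥ 1, so a(u,u) = ∫(u')² + c∫u² ≥ ∫(u')² + ∫u² = ||u||_{H^1}², i.e. α = 1 works. No larger α is possible: a(u,u) ≥ α||u||_{H^1}² means (1−α)∫(u')² ≥ (α−c)∫u², and for the modes u_n = sin(nπ(x−x₀)/L) (x₀ the left endpoint) one has ∫u_n²/∫(u_n')² = (L/(nπ))² → 0, so a(u_n,u_n)/||u_n||_{H^1}² → 1. Hence the optimal constant is α = 1.
Therefore α = 1.


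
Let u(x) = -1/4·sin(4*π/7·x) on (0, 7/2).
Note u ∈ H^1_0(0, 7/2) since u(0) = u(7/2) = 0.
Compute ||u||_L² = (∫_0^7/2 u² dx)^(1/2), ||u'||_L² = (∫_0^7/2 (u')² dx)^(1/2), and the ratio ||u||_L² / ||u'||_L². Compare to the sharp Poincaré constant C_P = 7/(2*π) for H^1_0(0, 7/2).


||u||_L² / ||u'||_L² = 7/(4*π) < C_P = 7/(2*π).

u(x) = -1/4·sin(4*π/7·x), so u'(x) = -π*cos(4*π*x/7)/7.
Writing u(x) = A·sin(kπx/L) with A = -1/4 and k = 2, use ∫_0^L sin²(kπx/L) dx = L/2 and ∫_0^L cos²(kπx/L) dx = L/2.
u² = 1/16·sin²(4*π/7·x) and (u')² = π^2/49·cos²(4*π/7·x), and each of sin², cos² integrates to L/2 = 7/4 over (0, 7/2).
∫_0^7/2 u² dx = 7/64, so ||u||_L² = sqrt(7)/8.
∫_0^7/2 (u')² dx = π^2/28, so ||u'||_L² = sqrt(7)*π/14.
Ratio ||u||_L² / ||u'||_L² = 7/(4*π).
Sharp Poincaré constant on H^1_0(0, 7/2) is C_P = L/π = 7/(2*π), achieved by sin(2*π/7·x).
This is the k = 2 harmonic; the ratio L/(kπ) is strictly less than C_P = L/π, consistent with the sharp inequality ||u||_L² ≤ C_P ||u'||_L².


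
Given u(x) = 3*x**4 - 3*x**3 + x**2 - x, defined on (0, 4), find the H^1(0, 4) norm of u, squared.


||u||_{H^1}^2 = 37331524/105

The H^1 norm (squared) on an interval (0, L) is
  ||u||_{H^1}^2 = ∫_0^L u(x)^2 dx + ∫_0^L u'(x)^2 dx.
Compute u'(x) = 12*x**3 - 9*x**2 + 2*x - 1.
Then u(x)^2 = 9*x**8 - 18*x**7 + 15*x**6 - 12*x**5 + 7*x**4 - 2*x**3 + x**2 and u'(x)^2 = 144*x**6 - 216*x**5 + 129*x**4 - 60*x**3 + 22*x**2 - 4*x + 1.
Integrate each monomial from 0 to 4 using ∫_0^4 c·x^n dx = c·4^(n+1)/(n+1):
  ∫_0^4 u(x)^2 dx = ∫_0^4 (9*x^8 - 18*x^7 + 15*x^6 - 12*x^5 + 7*x^4 - 2*x^3 + x^2) dx. Term by term:
    ∫_0^4 9*x^8 dx = 262144;  ∫_0^4 -18*x^7 dx = -147456;  ∫_0^4 15*x^6 dx = 245760/7;
    ∫_0^4 -12*x^5 dx = -8192;  ∫_0^4 7*x^4 dx = 7168/5;  ∫_0^4 -2*x^3 dx = -128;
    ∫_0^4 x^2 dx = 64/3.
  Sum: 262144 − 147456 + 245760/7 − 8192 + 7168/5 − 128 + 64/3 = 15007808/105.
  ∫_0^4 u'(x)^2 dx = ∫_0^4 (144*x^6 - 216*x^5 + 129*x^4 - 60*x^3 + 22*x^2 - 4*x + 1) dx. Term by term:
    ∫_0^4 144*x^6 dx = 2359296/7;  ∫_0^4 -216*x^5 dx = -147456;  ∫_0^4 129*x^4 dx = 132096/5;
    ∫_0^4 -60*x^3 dx = -3840;  ∫_0^4 22*x^2 dx = 1408/3;  ∫_0^4 -4*x dx = -32;
    ∫_0^4 1 dx = 4.
  Sum: 2359296/7 − 147456 + 132096/5 − 3840 + 1408/3 − 32 + 4 = 22323716/105.
Adding: ||u||_{H^1}^2 = 15007808/105 + 22323716/105 = 37331524/105.


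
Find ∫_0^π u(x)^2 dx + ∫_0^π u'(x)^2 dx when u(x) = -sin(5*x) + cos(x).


||u||_{H^1(0,π)}^2 = 14*π

u'(x) = -sin(x) - 5*cos(5*x).
Expand u² and (u')² and integrate term by term on (0, π), using: for integers n ≥ 1, ∫_0^π sin²(nx) dx = ∫_0^π cos²(nx) dx = π/2; for n ≠ n', ∫_0^π sin(nx)sin(n'x) dx = ∫_0^π cos(nx)cos(n'x) dx = 0; and by product-to-sum, ∫_0^π sin(nx)cos(n'x) dx = ½∫_0^π [sin((n+n')x) + sin((n−n')x)] dx, which is 0 when n+n' is even and 2n/(n²−n'²) when n+n' is odd (it need not vanish on (0, π)).
  u² squared terms: (-1)²·∫sin(5x)² dx = 1·π/2 = π/2;  (1)²·∫cos(x)² dx = 1·π/2 = π/2.
  u² cross terms: 2·(-1)·(1)·∫sin(5x)·cos(x) dx = -2·(0) = 0.
  So ∫_0^π u² dx = π/2 + π/2 + 0 = π.
  (u')² squared terms: (-1)²·∫sin(x)² dx = 1·π/2 = π/2;  (-5)²·∫cos(5x)² dx = 25·π/2 = 25*π/2.
  (u')² cross terms: 2·(-1)·(-5)·∫sin(x)·cos(5x) dx = 10·(0) = 0.
  So ∫_0^π (u')² dx = π/2 + 25*π/2 + 0 = 13*π.
||u||_{H^1}^2 = (π) + (13*π) = 14*π.


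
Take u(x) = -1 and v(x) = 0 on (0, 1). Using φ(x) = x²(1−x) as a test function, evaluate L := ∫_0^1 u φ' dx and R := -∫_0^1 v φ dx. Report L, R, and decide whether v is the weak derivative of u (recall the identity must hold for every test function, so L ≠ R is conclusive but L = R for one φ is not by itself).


LHS = 0, RHS = 0. Yes, v = u' weakly.

u(x) = -1, classical derivative u'(x) = 0.
φ(x) = x²(1−x), so φ'(x) = x*(2 - 3*x).
Note φ(0) = φ(1) = 0, so the boundary term u·φ vanishes.
LHS = ∫_0^1 u(x) φ'(x) dx = ∫_0^1 (3*x^2 - 2*x) dx. Term by term:
  ∫_0^1 3*x^2 dx = 1;  ∫_0^1 -2*x dx = -1.
Sum: 1 − 1 = 0.
So LHS = 0.
∫_0^1 v(x) φ(x) dx = ∫_0^1 (0) dx. Term by term:
  ∫_0^1 0 dx = 0.
So RHS = -∫_0^1 v(x) φ(x) dx = 0.
LHS = RHS, so the identity holds for this test φ.
Moreover u is smooth here and v(x) = u'(x) = 0 pointwise, so the identity holds for every test function. Hence v is the weak derivative of u.


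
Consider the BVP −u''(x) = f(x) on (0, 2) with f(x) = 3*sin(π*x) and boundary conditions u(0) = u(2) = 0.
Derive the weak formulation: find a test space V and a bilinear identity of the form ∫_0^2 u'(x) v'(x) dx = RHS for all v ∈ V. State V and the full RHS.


V = H^1_0(0, 2) (so v(0) = v(2) = 0); weak form: ∫_0^2 u'v' dx = ∫_0^2 (3*sin(π*x)) v dx for all v ∈ V.

Multiply both sides by a test function v and integrate from 0 to 2:
  ∫_0^2 −u''(x) v(x) dx = ∫_0^2 f(x) v(x) dx.
Integrate the LHS by parts once:
  ∫_0^2 −u'' v dx = −[u'(x) v(x)]_0^2 + ∫_0^2 u'(x) v'(x) dx.
Thus ∫_0^2 u'(x) v'(x) dx = ∫_0^2 f(x) v(x) dx + [u'(x) v(x)]_0^2.
Choose V so that boundary terms are either known or forced to vanish.
u is Dirichlet: u(0) = u(2) = 0. Let V = H^1_0(0, 2); then v(0) = v(2) = 0, and [u' v]_0^2 = 0.
Weak formulation: find u (satisfying any essential BC) such that ∫_0^2 u'(x) v'(x) dx = ∫_0^2 f v dx for all v ∈ V.
Substituting f(x) = 3*sin(π*x), the right-hand side is ∫_0^2 (3*sin(π*x)) v dx.


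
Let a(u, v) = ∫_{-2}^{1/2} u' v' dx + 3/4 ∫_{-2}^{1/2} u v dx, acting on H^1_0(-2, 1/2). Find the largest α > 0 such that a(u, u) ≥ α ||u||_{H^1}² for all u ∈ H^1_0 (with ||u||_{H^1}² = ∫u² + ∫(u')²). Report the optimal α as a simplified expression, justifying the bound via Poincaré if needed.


α = (75 + 16*π^2)/(4*(25 + 4*π^2))

Coercivity of a(·,·) on H^1_0(-2, 1/2) means a(u, u) ≥ α ||u||_{H^1}² for every u ∈ H^1_0.
The interval has length L = 5/2, and Poincaré/coercivity depend only on L. Here a(u, u) = ∫(u')² + (3/4)·∫u².
Here 0 < c = 3/4 < 1. The condition a(u,u) ≥ α||u||_{H^1}² reads (1−α)∫(u')² ≥ (α−c)∫u². Any admissible α is ≤ 1 (rapidly oscillating u have ∫u²/∫(u')² → 0), and α = 1 would force 0 ≥ (1−c)∫u², impossible since c < 1; so 1−α > 0. By the sharp Poincaré inequality on H^1_0 of an interval of length L, ∫(u')² ≥ (π/L)²∫u² with equality for the first sine mode sin(π(x−x₀)/L) (x₀ the left endpoint), so the inequality holds for all u iff (1−α)(π/L)² ≥ α − c, i.e. α ≤ ((π/L)² + c)/((π/L)² + 1) = (1 + c(L/π)²)/(1 + (L/π)²). With (π/L)² = 4*π^2/25 and c = 3/4, the largest admissible constant is α = ((π/L)² + c)/((π/L)² + 1).
Simplifying, α = (75 + 16*π^2)/(4*(25 + 4*π^2)).


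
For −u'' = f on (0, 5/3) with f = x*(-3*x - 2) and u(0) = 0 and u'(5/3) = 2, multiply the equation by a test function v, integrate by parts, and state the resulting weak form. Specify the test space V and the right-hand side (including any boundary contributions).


V = {v ∈ H^1(0, 5/3) : v(0) = 0} (test functions vanish at x = 0 where u is specified); weak form: ∫_0^5/3 u'v' dx = ∫_0^5/3 (x*(-3*x - 2)) v dx + 2·v(5/3) for all v ∈ V.

Multiply both sides by a test function v and integrate from 0 to 5/3:
  ∫_0^5/3 −u''(x) v(x) dx = ∫_0^5/3 f(x) v(x) dx.
Integrate the LHS by parts once:
  ∫_0^5/3 −u'' v dx = −[u'(x) v(x)]_0^5/3 + ∫_0^5/3 u'(x) v'(x) dx.
Thus ∫_0^5/3 u'(x) v'(x) dx = ∫_0^5/3 f(x) v(x) dx + [u'(x) v(x)]_0^5/3.
Choose V so that boundary terms are either known or forced to vanish.
Mixed BC: u(0) = 0 (Dirichlet) and u'(5/3) = 2 (Neumann). Define V = {v ∈ H^1(0, 5/3) : v(0) = 0}. Then [u' v]_0^5/3 = u'(5/3)·v(5/3) − u'(0)·0 = 2·v(5/3).
Weak formulation: find u (satisfying any essential BC) such that ∫_0^5/3 u'(x) v'(x) dx = ∫_0^5/3 f v dx + 2·v(5/3) for all v ∈ V (Dirichlet at 0 absorbed into V; Neumann datum at x = 5/3 contributes the boundary term).
Substituting f(x) = x*(-3*x - 2), the right-hand side is ∫_0^5/3 (x*(-3*x - 2)) v dx + 2·v(5/3).


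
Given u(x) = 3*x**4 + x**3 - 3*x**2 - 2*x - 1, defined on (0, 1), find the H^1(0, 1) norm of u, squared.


||u||_{H^1}^2 = 5681/420

The H^1 norm (squared) on an interval (0, L) is
  ||u||_{H^1}^2 = ∫_0^L u(x)^2 dx + ∫_0^L u'(x)^2 dx.
Compute u'(x) = 12*x**3 + 3*x**2 - 6*x - 2.
Then u(x)^2 = 9*x**8 + 6*x**7 - 17*x**6 - 18*x**5 - x**4 + 10*x**3 + 10*x**2 + 4*x + 1 and u'(x)^2 = 144*x**6 + 72*x**5 - 135*x**4 - 84*x**3 + 24*x**2 + 24*x + 4.
Integrate each monomial from 0 to 1 using ∫_0^1 c·x^n dx = c·1^(n+1)/(n+1):
  ∫_0^1 u(x)^2 dx = ∫_0^1 (9*x^8 + 6*x^7 - 17*x^6 - 18*x^5 - x^4 + 10*x^3 + 10*x^2 + 4*x + 1) dx. Term by term:
    ∫_0^1 9*x^8 dx = 1;  ∫_0^1 6*x^7 dx = 3/4;  ∫_0^1 -17*x^6 dx = -17/7;
    ∫_0^1 -18*x^5 dx = -3;  ∫_0^1 -x^4 dx = -1/5;  ∫_0^1 10*x^3 dx = 5/2;
    ∫_0^1 10*x^2 dx = 10/3;  ∫_0^1 4*x dx = 2;  ∫_0^1 1 dx = 1.
  Sum: 1 + 3/4 − 17/7 − 3 − 1/5 + 5/2 + 10/3 + 2 + 1 = 2081/420.
  ∫_0^1 u'(x)^2 dx = ∫_0^1 (144*x^6 + 72*x^5 - 135*x^4 - 84*x^3 + 24*x^2 + 24*x + 4) dx. Term by term:
    ∫_0^1 144*x^6 dx = 144/7;  ∫_0^1 72*x^5 dx = 12;  ∫_0^1 -135*x^4 dx = -27;
    ∫_0^1 -84*x^3 dx = -21;  ∫_0^1 24*x^2 dx = 8;  ∫_0^1 24*x dx = 12;
    ∫_0^1 4 dx = 4.
  Sum: 144/7 + 12 − 27 − 21 + 8 + 12 + 4 = 60/7.
Adding: ||u||_{H^1}^2 = 2081/420 + 60/7 = 5681/420.


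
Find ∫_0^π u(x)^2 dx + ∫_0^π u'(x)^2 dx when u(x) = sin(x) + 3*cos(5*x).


||u||_{H^1(0,π)}^2 = 118*π

u'(x) = -15*sin(5*x) + cos(x).
Expand u² and (u')² and integrate term by term on (0, π), using: for integers n ≥ 1, ∫_0^π sin²(nx) dx = ∫_0^π cos²(nx) dx = π/2; for n ≠ n', ∫_0^π sin(nx)sin(n'x) dx = ∫_0^π cos(nx)cos(n'x) dx = 0; and by product-to-sum, ∫_0^π sin(nx)cos(n'x) dx = ½∫_0^π [sin((n+n')x) + sin((n−n')x)] dx, which is 0 when n+n' is even and 2n/(n²−n'²) when n+n' is odd (it need not vanish on (0, π)).
  u² squared terms: (3)²·∫cos(5x)² dx = 9·π/2 = 9*π/2;  (1)²·∫sin(x)² dx = 1·π/2 = π/2.
  u² cross terms: 2·(3)·(1)·∫cos(5x)·sin(x) dx = 6·(0) = 0.
  So ∫_0^π u² dx = 9*π/2 + π/2 + 0 = 5*π.
  (u')² squared terms: (-15)²·∫sin(5x)² dx = 225·π/2 = 225*π/2;  (1)²·∫cos(x)² dx = 1·π/2 = π/2.
  (u')² cross terms: 2·(-15)·(1)·∫sin(5x)·cos(x) dx = -30·(0) = 0.
  So ∫_0^π (u')² dx = 225*π/2 + π/2 + 0 = 113*π.
||u||_{H^1}^2 = (5*π) + (113*π) = 118*π.


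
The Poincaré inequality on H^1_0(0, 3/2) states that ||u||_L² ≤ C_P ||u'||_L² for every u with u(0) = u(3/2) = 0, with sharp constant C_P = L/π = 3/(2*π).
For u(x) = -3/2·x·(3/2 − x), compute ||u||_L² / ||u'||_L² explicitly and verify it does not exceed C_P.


||u||_L² / ||u'||_L² = 3*sqrt(10)/20 < C_P = 3/(2*π).

u(x) = -3/2·x·(3/2 − x), so u'(x) = 3*x - 9/4.
u(x) = -3/2·x·(3/2 − x) vanishes at x = 0 and x = 3/2, so u ∈ H^1_0(0, 3/2). Differentiate via the product rule and integrate the resulting polynomials term by term.
  ∫_0^3/2 u² dx = ∫_0^3/2 (9*x^4/4 - 27*x^3/4 + 81*x^2/16) dx. Term by term:
    ∫_0^3/2 9*x^4/4 dx = 2187/640;  ∫_0^3/2 -27*x^3/4 dx = -2187/256;  ∫_0^3/2 81*x^2/16 dx = 729/128.
  Sum: 2187/640 − 2187/256 + 729/128 = 729/1280.
  ∫_0^3/2 (u')² dx = ∫_0^3/2 (9*x^2 - 27*x/2 + 81/16) dx. Term by term:
    ∫_0^3/2 9*x^2 dx = 81/8;  ∫_0^3/2 -27*x/2 dx = -243/16;  ∫_0^3/2 81/16 dx = 243/32.
  Sum: 81/8 − 243/16 + 243/32 = 81/32.
∫_0^3/2 u² dx = 729/1280, so ||u||_L² = 27*sqrt(5)/80.
∫_0^3/2 (u')² dx = 81/32, so ||u'||_L² = 9*sqrt(2)/8.
Ratio ||u||_L² / ||u'||_L² = 3*sqrt(10)/20.
Sharp Poincaré constant on H^1_0(0, 3/2) is C_P = L/π = 3/(2*π), achieved by sin(2*π/3·x).
A polynomial bump cannot attain the sharp Poincaré constant (only the first sine eigenfunction does), so the ratio is strictly less than C_P, consistent with ||u||_L² ≤ C_P ||u'||_L².


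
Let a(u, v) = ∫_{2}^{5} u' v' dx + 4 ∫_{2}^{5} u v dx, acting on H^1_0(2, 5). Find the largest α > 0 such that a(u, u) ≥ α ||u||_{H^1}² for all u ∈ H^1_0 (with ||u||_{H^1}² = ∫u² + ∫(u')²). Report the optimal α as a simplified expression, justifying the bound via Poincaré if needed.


α = 1

Coercivity of a(·,·) on H^1_0(2, 5) means a(u, u) ≥ α ||u||_{H^1}² for every u ∈ H^1_0.
The interval has length L = 3, and Poincaré/coercivity depend only on L. Here a(u, u) = ∫(u')² + (4)·∫u².
Here c = 4 ≥ 1, so a(u,u) = ∫(u')² + c∫u² ≥ ∫(u')² + ∫u² = ||u||_{H^1}², i.e. α = 1 works. No larger α is possible: a(u,u) ≥ α||u||_{H^1}² means (1−α)∫(u')² ≥ (α−c)∫u², and for the modes u_n = sin(nπ(x−x₀)/L) (x₀ the left endpoint) one has ∫u_n²/∫(u_n')² = (L/(nπ))² → 0, so a(u_n,u_n)/||u_n||_{H^1}² → 1. Hence the optimal constant is α = 1.
Therefore α = 1.


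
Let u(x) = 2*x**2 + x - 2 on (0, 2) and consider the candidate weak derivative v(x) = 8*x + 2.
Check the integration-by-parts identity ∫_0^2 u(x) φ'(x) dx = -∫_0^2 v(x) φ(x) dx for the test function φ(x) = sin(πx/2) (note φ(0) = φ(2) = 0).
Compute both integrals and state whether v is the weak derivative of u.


LHS = -20/π, RHS = -40/π. No, v is not the weak derivative of u.

u(x) = 2*x**2 + x - 2, classical derivative u'(x) = 4*x + 1.
φ(x) = sin(πx/2), so φ'(x) = π*cos(π*x/2)/2.
Note φ(0) = φ(2) = 0, so the boundary term u·φ vanishes.
LHS = ∫_0^2 u(x) φ'(x) dx = ∫_0^2 (π*x^2*cos(π*x/2) + π*x*cos(π*x/2)/2 - π*cos(π*x/2)) dx. Term by term:
  ∫_0^2 -π*cos(π*x/2) dx = 0;  ∫_0^2 π*x^2*cos(π*x/2) dx = -16/π;  ∫_0^2 π*x*cos(π*x/2)/2 dx = -4/π.
Sum: 0 − 16/π − 4/π = -20/π.
So LHS = -20/π.
∫_0^2 v(x) φ(x) dx = ∫_0^2 (8*x*sin(π*x/2) + 2*sin(π*x/2)) dx. Term by term:
  ∫_0^2 2*sin(π*x/2) dx = 8/π;  ∫_0^2 8*x*sin(π*x/2) dx = 32/π.
Sum: 8/π + 32/π = 40/π.
So RHS = -∫_0^2 v(x) φ(x) dx = -40/π.
LHS − RHS = 20/π ≠ 0, so the identity fails.
(For a valid weak derivative the identity must hold for EVERY test function, in particular this one. The failure shows v is NOT the weak derivative of u.)
Correct weak derivative would be u'(x) = 4*x + 1.


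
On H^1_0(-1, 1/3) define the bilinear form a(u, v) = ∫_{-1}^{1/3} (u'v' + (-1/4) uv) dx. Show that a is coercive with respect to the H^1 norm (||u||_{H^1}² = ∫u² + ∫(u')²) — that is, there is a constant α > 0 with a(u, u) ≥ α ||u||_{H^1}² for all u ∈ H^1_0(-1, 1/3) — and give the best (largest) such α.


α = (-4 + 9*π^2)/(16 + 9*π^2)

Coercivity of a(·,·) on H^1_0(-1, 1/3) means a(u, u) ≥ α ||u||_{H^1}² for every u ∈ H^1_0.
The interval has length L = 4/3, and Poincaré/coercivity depend only on L. Here a(u, u) = ∫(u')² + (-1/4)·∫u².
Here c = -1/4 < 0 with |c| < (π/L)² = 9*π^2/16, so coercivity still holds. The condition a(u,u) ≥ α||u||_{H^1}² reads (1−α)∫(u')² ≥ (α−c)∫u². Any admissible α is ≤ 1 (rapidly oscillating u have ∫u²/∫(u')² → 0), and α = 1 would force 0 ≥ (1−c)∫u², impossible since c < 1; so 1−α > 0. By the sharp Poincaré inequality on H^1_0 of an interval of length L, ∫(u')² ≥ (π/L)²∫u² with equality for the first sine mode sin(π(x−x₀)/L) (x₀ the left endpoint), so the inequality holds for all u iff (1−α)(π/L)² ≥ α − c, i.e. α ≤ ((π/L)² + c)/((π/L)² + 1) = (1 + c(L/π)²)/(1 + (L/π)²). (Direct route, valid since c ≤ 0: Poincaré gives c∫u² ≥ c(L/π)²∫(u')², so a(u,u) ≥ (1 + c(L/π)²)∫(u')², while ||u||_{H^1}² ≤ (1 + (L/π)²)∫(u')²; dividing yields the same α.) With (π/L)² = 9*π^2/16 and c = -1/4, the largest admissible constant is α = ((π/L)² + c)/((π/L)² + 1).
Simplifying, α = (-4 + 9*π^2)/(16 + 9*π^2).


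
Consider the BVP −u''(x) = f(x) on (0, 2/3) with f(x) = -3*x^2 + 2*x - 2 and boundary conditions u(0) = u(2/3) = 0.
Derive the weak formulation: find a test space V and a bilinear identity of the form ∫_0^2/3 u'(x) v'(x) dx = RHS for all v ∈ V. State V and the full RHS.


V = H^1_0(0, 2/3) (so v(0) = v(2/3) = 0); weak form: ∫_0^2/3 u'v' dx = ∫_0^2/3 (-3*x^2 + 2*x - 2) v dx for all v ∈ V.

Multiply both sides by a test function v and integrate from 0 to 2/3:
  ∫_0^2/3 −u''(x) v(x) dx = ∫_0^2/3 f(x) v(x) dx.
Integrate the LHS by parts once:
  ∫_0^2/3 −u'' v dx = −[u'(x) v(x)]_0^2/3 + ∫_0^2/3 u'(x) v'(x) dx.
Thus ∫_0^2/3 u'(x) v'(x) dx = ∫_0^2/3 f(x) v(x) dx + [u'(x) v(x)]_0^2/3.
Choose V so that boundary terms are either known or forced to vanish.
u is Dirichlet: u(0) = u(2/3) = 0. Let V = H^1_0(0, 2/3); then v(0) = v(2/3) = 0, and [u' v]_0^2/3 = 0.
Weak formulation: find u (satisfying any essential BC) such that ∫_0^2/3 u'(x) v'(x) dx = ∫_0^2/3 f v dx for all v ∈ V.
Substituting f(x) = -3*x^2 + 2*x - 2, the right-hand side is ∫_0^2/3 (-3*x^2 + 2*x - 2) v dx.


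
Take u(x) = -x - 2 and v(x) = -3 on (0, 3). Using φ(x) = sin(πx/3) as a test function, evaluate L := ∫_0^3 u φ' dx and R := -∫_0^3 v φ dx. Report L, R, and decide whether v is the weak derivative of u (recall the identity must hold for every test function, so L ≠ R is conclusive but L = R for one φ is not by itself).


LHS = 6/π, RHS = 18/π. No, v is not the weak derivative of u.

u(x) = -x - 2, classical derivative u'(x) = -1.
φ(x) = sin(πx/3), so φ'(x) = π*cos(π*x/3)/3.
Note φ(0) = φ(3) = 0, so the boundary term u·φ vanishes.
LHS = ∫_0^3 u(x) φ'(x) dx = ∫_0^3 (-π*x*cos(π*x/3)/3 - 2*π*cos(π*x/3)/3) dx. Term by term:
  ∫_0^3 -2*π*cos(π*x/3)/3 dx = 0;  ∫_0^3 -π*x*cos(π*x/3)/3 dx = 6/π.
Sum: 0 + 6/π = 6/π.
So LHS = 6/π.
∫_0^3 v(x) φ(x) dx = ∫_0^3 (-3*sin(π*x/3)) dx. Term by term:
  ∫_0^3 -3*sin(π*x/3) dx = -18/π.
So RHS = -∫_0^3 v(x) φ(x) dx = 18/π.
LHS − RHS = -12/π ≠ 0, so the identity fails.
(For a valid weak derivative the identity must hold for EVERY test function, in particular this one. The failure shows v is NOT the weak derivative of u.)
Correct weak derivative would be u'(x) = -1.


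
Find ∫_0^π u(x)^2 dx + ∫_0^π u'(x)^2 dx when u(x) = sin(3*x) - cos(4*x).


||u||_{H^1(0,π)}^2 = 204/7 + 27*π/2

u'(x) = 4*sin(4*x) + 3*cos(3*x).
Expand u² and (u')² and integrate term by term on (0, π), using: for integers n ≥ 1, ∫_0^π sin²(nx) dx = ∫_0^π cos²(nx) dx = π/2; for n ≠ n', ∫_0^π sin(nx)sin(n'x) dx = ∫_0^π cos(nx)cos(n'x) dx = 0; and by product-to-sum, ∫_0^π sin(nx)cos(n'x) dx = ½∫_0^π [sin((n+n')x) + sin((n−n')x)] dx, which is 0 when n+n' is even and 2n/(n²−n'²) when n+n' is odd (it need not vanish on (0, π)).
  u² squared terms: (-1)²·∫cos(4x)² dx = 1·π/2 = π/2;  (1)²·∫sin(3x)² dx = 1·π/2 = π/2.
  u² cross terms: 2·(-1)·(1)·∫cos(4x)·sin(3x) dx = -2·(-6/7) = 12/7.
  So ∫_0^π u² dx = π/2 + π/2 + 12/7 = 12/7 + π.
  (u')² squared terms: (3)²·∫cos(3x)² dx = 9·π/2 = 9*π/2;  (4)²·∫sin(4x)² dx = 16·π/2 = 8*π.
  (u')² cross terms: 2·(3)·(4)·∫cos(3x)·sin(4x) dx = 24·(8/7) = 192/7.
  So ∫_0^π (u')² dx = 9*π/2 + 8*π + 192/7 = 192/7 + 25*π/2.
||u||_{H^1}^2 = (12/7 + π) + (192/7 + 25*π/2) = 204/7 + 27*π/2.


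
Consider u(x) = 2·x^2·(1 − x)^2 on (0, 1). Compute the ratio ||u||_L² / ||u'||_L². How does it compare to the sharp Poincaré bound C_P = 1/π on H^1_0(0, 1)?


||u||_L² / ||u'||_L² = sqrt(3)/6 < C_P = 1/π.

u(x) = 2·x^2·(1 − x)^2, so u'(x) = 4*x*(x - 1)*(2*x - 1).
u(x) = 2·x^2·(1 − x)^2 vanishes at x = 0 and x = 1, so u ∈ H^1_0(0, 1). Differentiate via the product rule and integrate the resulting polynomials term by term.
  ∫_0^1 u² dx = ∫_0^1 (4*x^8 - 16*x^7 + 24*x^6 - 16*x^5 + 4*x^4) dx. Term by term:
    ∫_0^1 4*x^8 dx = 4/9;  ∫_0^1 -16*x^7 dx = -2;  ∫_0^1 24*x^6 dx = 24/7;
    ∫_0^1 -16*x^5 dx = -8/3;  ∫_0^1 4*x^4 dx = 4/5.
  Sum: 4/9 − 2 + 24/7 − 8/3 + 4/5 = 2/315.
  ∫_0^1 (u')² dx = ∫_0^1 (64*x^6 - 192*x^5 + 208*x^4 - 96*x^3 + 16*x^2) dx. Term by term:
    ∫_0^1 64*x^6 dx = 64/7;  ∫_0^1 -192*x^5 dx = -32;  ∫_0^1 208*x^4 dx = 208/5;
    ∫_0^1 -96*x^3 dx = -24;  ∫_0^1 16*x^2 dx = 16/3.
  Sum: 64/7 − 32 + 208/5 − 24 + 16/3 = 8/105.
∫_0^1 u² dx = 2/315, so ||u||_L² = sqrt(70)/105.
∫_0^1 (u')² dx = 8/105, so ||u'||_L² = 2*sqrt(210)/105.
Ratio ||u||_L² / ||u'||_L² = sqrt(3)/6.
Sharp Poincaré constant on H^1_0(0, 1) is C_P = L/π = 1/π, achieved by sin(π·x).
A polynomial bump cannot attain the sharp Poincaré constant (only the first sine eigenfunction does), so the ratio is strictly less than C_P, consistent with ||u||_L² ≤ C_P ||u'||_L².


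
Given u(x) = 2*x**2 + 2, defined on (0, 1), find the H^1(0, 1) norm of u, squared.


||u||_{H^1}^2 = 64/5

The H^1 norm (squared) on an interval (0, L) is
  ||u||_{H^1}^2 = ∫_0^L u(x)^2 dx + ∫_0^L u'(x)^2 dx.
Compute u'(x) = 4*x.
Then u(x)^2 = 4*x**4 + 8*x**2 + 4 and u'(x)^2 = 16*x**2.
Integrate each monomial from 0 to 1 using ∫_0^1 c·x^n dx = c·1^(n+1)/(n+1):
  ∫_0^1 u(x)^2 dx = ∫_0^1 (4*x^4 + 8*x^2 + 4) dx. Term by term:
    ∫_0^1 4*x^4 dx = 4/5;  ∫_0^1 8*x^2 dx = 8/3;  ∫_0^1 4 dx = 4.
  Sum: 4/5 + 8/3 + 4 = 112/15.
  ∫_0^1 u'(x)^2 dx = ∫_0^1 (16*x^2) dx. Term by term:
    ∫_0^1 16*x^2 dx = 16/3.
Adding: ||u||_{H^1}^2 = 112/15 + 16/3 = 64/5.


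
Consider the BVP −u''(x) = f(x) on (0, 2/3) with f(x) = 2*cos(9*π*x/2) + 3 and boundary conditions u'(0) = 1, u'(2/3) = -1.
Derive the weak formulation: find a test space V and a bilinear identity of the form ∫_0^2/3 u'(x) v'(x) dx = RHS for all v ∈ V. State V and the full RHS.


V = H^1(0, 2/3) (v unrestricted at boundary; u is determined up to an additive constant); weak form: ∫_0^2/3 u'v' dx = ∫_0^2/3 (2*cos(9*π*x/2) + 3) v dx − v(2/3) − v(0) for all v ∈ V.

Multiply both sides by a test function v and integrate from 0 to 2/3:
  ∫_0^2/3 −u''(x) v(x) dx = ∫_0^2/3 f(x) v(x) dx.
Integrate the LHS by parts once:
  ∫_0^2/3 −u'' v dx = −[u'(x) v(x)]_0^2/3 + ∫_0^2/3 u'(x) v'(x) dx.
Thus ∫_0^2/3 u'(x) v'(x) dx = ∫_0^2/3 f(x) v(x) dx + [u'(x) v(x)]_0^2/3.
Choose V so that boundary terms are either known or forced to vanish.
u has inhomogeneous Neumann u'(0) = 1, u'(2/3) = -1. [u' v]_0^2/3 = (-1)·v(2/3) − (1)·v(0) = − v(2/3) − v(0). Take V = H^1(0, 2/3); boundary term becomes part of RHS.
Weak formulation: find u (satisfying any essential BC) such that ∫_0^2/3 u'(x) v'(x) dx = ∫_0^2/3 f v dx − v(2/3) − v(0) for all v ∈ V (Neumann data are natural BCs: they enter the RHS as boundary terms).
Substituting f(x) = 2*cos(9*π*x/2) + 3, the right-hand side is ∫_0^2/3 (2*cos(9*π*x/2) + 3) v dx − v(2/3) − v(0).
Compatibility check (pure Neumann): taking v ≡ 1 ∈ V gives 0 = ∫_0^2/3 f dx + (-1) − (1), i.e. ∫_0^2/3 f dx must equal u'(0) − u'(2/3) = 2. Indeed ∫_0^2/3 (2*cos(9*π*x/2) + 3) dx = 2, so the data are compatible. The solution is then unique only up to an additive constant (fix it e.g. by requiring ∫_0^2/3 u dx = 0).


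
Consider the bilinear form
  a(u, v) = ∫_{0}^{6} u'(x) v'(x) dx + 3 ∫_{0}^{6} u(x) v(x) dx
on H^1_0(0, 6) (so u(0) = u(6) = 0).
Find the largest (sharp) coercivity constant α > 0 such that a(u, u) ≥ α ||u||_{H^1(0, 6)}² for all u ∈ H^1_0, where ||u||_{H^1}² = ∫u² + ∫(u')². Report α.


α = 1

Coercivity of a(·,·) on H^1_0(0, 6) means a(u, u) ≥ α ||u||_{H^1}² for every u ∈ H^1_0.
The interval has length L = 6, and Poincaré/coercivity depend only on L. Here a(u, u) = ∫(u')² + (3)·∫u².
Here c = 3 ≥ 1, so a(u,u) = ∫(u')² + c∫u² ≥ ∫(u')² + ∫u² = ||u||_{H^1}², i.e. α = 1 works. No larger α is possible: a(u,u) ≥ α||u||_{H^1}² means (1−α)∫(u')² ≥ (α−c)∫u², and for the modes u_n = sin(nπ(x−x₀)/L) (x₀ the left endpoint) one has ∫u_n²/∫(u_n')² = (L/(nπ))² → 0, so a(u_n,u_n)/||u_n||_{H^1}² → 1. Hence the optimal constant is α = 1.
Therefore α = 1.


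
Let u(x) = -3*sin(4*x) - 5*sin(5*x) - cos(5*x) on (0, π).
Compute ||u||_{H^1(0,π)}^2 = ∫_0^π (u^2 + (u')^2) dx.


||u||_{H^1(0,π)}^2 = -416/3 + 829*π/2

u'(x) = 5*sin(5*x) - 12*cos(4*x) - 25*cos(5*x).
Expand u² and (u')² and integrate term by term on (0, π), using: for integers n ≥ 1, ∫_0^π sin²(nx) dx = ∫_0^π cos²(nx) dx = π/2; for n ≠ n', ∫_0^π sin(nx)sin(n'x) dx = ∫_0^π cos(nx)cos(n'x) dx = 0; and by product-to-sum, ∫_0^π sin(nx)cos(n'x) dx = ½∫_0^π [sin((n+n')x) + sin((n−n')x)] dx, which is 0 when n+n' is even and 2n/(n²−n'²) when n+n' is odd (it need not vanish on (0, π)).
  u² squared terms: (-1)²·∫cos(5x)² dx = 1·π/2 = π/2;  (-5)²·∫sin(5x)² dx = 25·π/2 = 25*π/2;  (-3)²·∫sin(4x)² dx = 9·π/2 = 9*π/2.
  u² cross terms: 2·(-1)·(-5)·∫cos(5x)·sin(5x) dx = 10·(0) = 0;  2·(-1)·(-3)·∫cos(5x)·sin(4x) dx = 6·(-8/9) = -16/3;  2·(-5)·(-3)·∫sin(5x)·sin(4x) dx = 30·(0) = 0.
  So ∫_0^π u² dx = π/2 + 25*π/2 + 9*π/2 + 0 − 16/3 + 0 = -16/3 + 35*π/2.
  (u')² squared terms: (-25)²·∫cos(5x)² dx = 625·π/2 = 625*π/2;  (-12)²·∫cos(4x)² dx = 144·π/2 = 72*π;  (5)²·∫sin(5x)² dx = 25·π/2 = 25*π/2.
  (u')² cross terms: 2·(-25)·(-12)·∫cos(5x)·cos(4x) dx = 600·(0) = 0;  2·(-25)·(5)·∫cos(5x)·sin(5x) dx = -250·(0) = 0;  2·(-12)·(5)·∫cos(4x)·sin(5x) dx = -120·(10/9) = -400/3.
  So ∫_0^π (u')² dx = 625*π/2 + 72*π + 25*π/2 + 0 + 0 − 400/3 = -400/3 + 397*π.
||u||_{H^1}^2 = (-16/3 + 35*π/2) + (-400/3 + 397*π) = -416/3 + 829*π/2.
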